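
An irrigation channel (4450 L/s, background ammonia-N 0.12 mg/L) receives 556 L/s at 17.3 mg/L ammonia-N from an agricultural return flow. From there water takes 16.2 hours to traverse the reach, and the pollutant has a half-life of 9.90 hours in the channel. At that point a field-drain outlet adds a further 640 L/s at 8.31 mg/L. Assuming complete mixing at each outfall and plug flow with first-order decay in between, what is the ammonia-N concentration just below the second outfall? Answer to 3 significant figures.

Conservation of mass: C = (4450·0.1200 + 556.0·17.30) / 5006 = 10150/5006 = 2.028 mg/L; combined flow 5006 L/s.
Half-life 9.90 h → k = ln 2 / 9.90 = 0.07001 h⁻¹ = 1.680 d⁻¹.
First-order decay: C = 2.028·exp(−k·t) = 2.028·0.3217 = 0.6524 mg/L.
At the second outfall, C = (5006·0.6524 + 640.0·8.310) / (5006 + 640.0) = 1.520 mg/L.

1.52 mg/L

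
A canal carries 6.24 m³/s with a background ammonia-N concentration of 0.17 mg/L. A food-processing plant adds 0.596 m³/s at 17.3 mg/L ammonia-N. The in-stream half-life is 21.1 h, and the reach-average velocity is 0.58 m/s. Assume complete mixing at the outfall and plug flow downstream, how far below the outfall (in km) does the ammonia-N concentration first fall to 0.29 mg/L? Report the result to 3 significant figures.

111 km

After mixing, C = (6.240·0.1700 + 0.5960·17.30) / 6.836 = 11.37/6.836 = 1.663 mg/L.
Half-life 21.1 h → k = ln 2 / 21.1 = 0.03285 h⁻¹ = 0.7884 d⁻¹.
Set 1.663·exp(−k·t) = 0.29 → t = ln(1.663/0.29)/k = 191400 s = 53.17 h.
Distance = v·t = 0.58·191400 = 111000 m = 111.0 km.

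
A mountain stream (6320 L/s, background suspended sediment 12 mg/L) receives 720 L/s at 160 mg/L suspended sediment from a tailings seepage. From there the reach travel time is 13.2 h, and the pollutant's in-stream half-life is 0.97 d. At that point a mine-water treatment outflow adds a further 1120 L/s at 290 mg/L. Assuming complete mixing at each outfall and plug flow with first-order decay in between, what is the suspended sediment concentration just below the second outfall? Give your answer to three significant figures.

55.6 mg/L

Mixed concentration C = ΣQC/ΣQ = (6320·12.00 + 720.0·160.0) / 7040 = 191000/7040 = 27.14 mg/L; combined flow 7040 L/s.
Half-life 0.97 d → k = ln 2 / 0.97 = 0.7146 d⁻¹.
Applying C = C₀e^(−kt): 27.14 × 0.6750 = 18.32 mg/L.
Second outfall: C = (7040·18.32 + 1120·290.0)/8160 = 55.61 mg/L.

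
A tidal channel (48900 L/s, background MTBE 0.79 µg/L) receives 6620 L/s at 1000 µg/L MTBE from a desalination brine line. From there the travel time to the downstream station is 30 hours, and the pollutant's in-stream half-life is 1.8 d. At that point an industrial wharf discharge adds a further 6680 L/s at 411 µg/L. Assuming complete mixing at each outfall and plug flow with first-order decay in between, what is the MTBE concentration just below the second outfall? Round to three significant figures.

110 µg/L

Mixed concentration C = ΣQC/ΣQ = (48900·0.7900 + 6620·1000) / 55520 = 6659000/55520 = 119.9 µg/L; combined flow 55520 L/s.
Half-life 1.8 d → k = ln 2 / 1.8 = 0.3851 d⁻¹.
After decay, C = 119.9 × e^(−kt) = 119.9 × 0.6179 = 74.11 µg/L.
At the second outfall, C = (55520·74.11 + 6680·411.0) / (55520 + 6680) = 110.3 µg/L.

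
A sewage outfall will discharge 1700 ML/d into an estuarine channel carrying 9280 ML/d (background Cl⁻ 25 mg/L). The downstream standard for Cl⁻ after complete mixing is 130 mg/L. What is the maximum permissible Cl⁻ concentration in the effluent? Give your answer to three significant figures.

At the limit, (Qr·Cr + Qe·Cₑ)/(Qr + Qe) = 130:
Cₑ = (10980·130 − 9280·25.00) / 1700 = 703.2 mg/L.

703 mg/L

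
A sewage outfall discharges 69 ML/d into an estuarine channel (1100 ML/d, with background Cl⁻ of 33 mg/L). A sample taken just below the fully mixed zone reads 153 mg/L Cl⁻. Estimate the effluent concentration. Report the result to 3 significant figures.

2070 mg/L

Mass balance: 1100·33.00 + 69.00·Cₑ = 1169·153.0
→ Cₑ = (1169·153.0 − 1100·33.00) / 69.00 = 2066 mg/L.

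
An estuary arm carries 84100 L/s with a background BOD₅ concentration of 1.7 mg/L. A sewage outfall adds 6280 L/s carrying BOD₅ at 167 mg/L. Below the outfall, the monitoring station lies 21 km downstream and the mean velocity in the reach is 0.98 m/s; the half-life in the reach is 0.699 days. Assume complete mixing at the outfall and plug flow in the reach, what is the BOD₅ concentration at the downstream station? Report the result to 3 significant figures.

10.3 mg/L

Mixed concentration C = ΣQC/ΣQ = (84100·1.700 + 6280·167.0) / 90380 = 1192000/90380 = 13.19 mg/L.
Travel time t = 21·1000 / 0.98 = 21430 s = 5.952 h.
Half-life 0.699 d → k = ln 2 / 0.699 = 0.9916 d⁻¹.
After decay, C = 13.19 × e^(−kt) = 13.19 × 0.7820 = 10.31 mg/L.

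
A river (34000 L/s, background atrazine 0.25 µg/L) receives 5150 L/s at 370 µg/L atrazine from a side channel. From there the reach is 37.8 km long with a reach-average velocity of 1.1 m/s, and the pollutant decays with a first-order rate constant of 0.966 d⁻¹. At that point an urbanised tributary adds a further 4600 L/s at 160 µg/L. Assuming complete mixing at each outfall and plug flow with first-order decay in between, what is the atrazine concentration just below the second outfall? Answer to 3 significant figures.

Mixed concentration C = ΣQC/ΣQ = (34000·0.2500 + 5150·370.0) / 39150 = 1914000/39150 = 48.89 µg/L; combined flow 39150 L/s.
Travel time t = 37.8·1000 / 1.1 = 34360 s = 9.545 h.
First-order decay: C = 48.89·exp(−k·t) = 48.89·0.6810 = 33.29 µg/L.
Second outfall: C = (39150·33.29 + 4600·160.0)/43750 = 46.62 µg/L.

46.6 µg/L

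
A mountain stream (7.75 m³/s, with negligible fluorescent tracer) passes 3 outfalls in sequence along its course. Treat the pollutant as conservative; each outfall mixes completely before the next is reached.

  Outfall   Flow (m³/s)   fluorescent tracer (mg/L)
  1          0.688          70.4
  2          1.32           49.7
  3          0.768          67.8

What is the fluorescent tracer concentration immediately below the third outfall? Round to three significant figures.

Outfall 1: combined Q = 8.438 m³/s; C = (7.750·0 + 0.6880·70.40)/8.438 = 5.740 mg/L.
Outfall 2: combined Q = 9.758 m³/s; C = (8.438·5.740 + 1.320·49.70)/9.758 = 11.69 mg/L.
Outfall 3: combined Q = 10.53 m³/s; C = (9.758·11.69 + 0.7680·67.80)/10.53 = 15.78 mg/L.

15.8 mg/L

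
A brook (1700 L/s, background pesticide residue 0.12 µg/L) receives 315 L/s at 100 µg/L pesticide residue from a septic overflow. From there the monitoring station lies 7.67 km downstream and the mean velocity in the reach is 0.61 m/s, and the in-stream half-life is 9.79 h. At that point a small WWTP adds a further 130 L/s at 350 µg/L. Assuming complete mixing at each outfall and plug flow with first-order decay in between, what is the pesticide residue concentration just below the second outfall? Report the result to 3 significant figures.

32.8 µg/L

Mixed concentration C = ΣQC/ΣQ = (1700·0.1200 + 315.0·100.0) / 2015 = 31700/2015 = 15.73 µg/L; combined flow 2015 L/s.
Travel time t = 7.67·1000 / 0.61 = 12570 s = 3.493 h.
Half-life 9.79 h → k = ln 2 / 9.79 = 0.07080 h⁻¹ = 1.699 d⁻¹.
Applying C = C₀e^(−kt): 15.73 × 0.7809 = 12.29 µg/L.
Second outfall: C = (2015·12.29 + 130.0·350.0)/2145 = 32.75 µg/L.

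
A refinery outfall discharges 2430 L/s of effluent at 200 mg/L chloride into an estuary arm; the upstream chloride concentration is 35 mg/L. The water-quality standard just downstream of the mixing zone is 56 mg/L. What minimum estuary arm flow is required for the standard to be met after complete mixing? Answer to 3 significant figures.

Set C_mix = 56: (Q·35.00 + 2430·200.0) / (Q + 2430) = 56
→ Q = 2430·(200.0 − 56)/(56 − 35.00) = 16660 L/s.

16700 L/s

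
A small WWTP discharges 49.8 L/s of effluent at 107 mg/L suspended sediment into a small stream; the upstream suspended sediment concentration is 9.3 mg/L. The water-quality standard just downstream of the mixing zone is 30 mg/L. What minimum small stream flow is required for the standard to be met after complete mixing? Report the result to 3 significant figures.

Set C_mix = 30: (Q·9.300 + 49.80·107.0) / (Q + 49.80) = 30
→ Q = 49.80·(107.0 − 30)/(30 − 9.300) = 185.2 L/s.

185 L/s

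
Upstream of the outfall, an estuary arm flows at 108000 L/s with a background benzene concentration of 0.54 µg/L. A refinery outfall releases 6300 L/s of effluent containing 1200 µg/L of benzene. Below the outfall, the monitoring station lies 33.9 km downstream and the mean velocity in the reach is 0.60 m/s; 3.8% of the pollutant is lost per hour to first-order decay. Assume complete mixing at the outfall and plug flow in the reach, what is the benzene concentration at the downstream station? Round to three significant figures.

36.3 µg/L

Flow-weighted average: C = (108000·0.5400 + 6300·1200) / 114300 = 7618000/114300 = 66.65 µg/L.
Travel time t = 33.9·1000 / 0.60 = 56500 s = 15.69 h.
3.8%/h lost → k = −ln(1 − 0.038) = 0.03874 h⁻¹.
After decay, C = 66.65 × e^(−kt) = 66.65 × 0.5444 = 36.29 µg/L.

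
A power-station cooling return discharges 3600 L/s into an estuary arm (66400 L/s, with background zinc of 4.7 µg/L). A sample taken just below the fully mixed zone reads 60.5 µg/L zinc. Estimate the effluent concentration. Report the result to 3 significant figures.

Mass balance: 66400·4.700 + 3600·Cₑ = 70000·60.50
→ Cₑ = (70000·60.50 − 66400·4.700) / 3600 = 1090 µg/L.

1090 µg/L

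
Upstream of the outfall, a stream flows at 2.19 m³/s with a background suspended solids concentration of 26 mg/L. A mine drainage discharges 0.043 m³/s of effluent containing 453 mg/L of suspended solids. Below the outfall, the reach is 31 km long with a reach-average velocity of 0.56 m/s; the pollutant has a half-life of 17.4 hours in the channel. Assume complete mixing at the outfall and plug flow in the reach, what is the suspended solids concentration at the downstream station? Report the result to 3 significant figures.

Mixed concentration C = ΣQC/ΣQ = (2.190·26.00 + 0.04300·453.0) / 2.233 = 76.42/2.233 = 34.22 mg/L.
Travel time t = 31·1000 / 0.56 = 55360 s = 15.38 h.
Half-life 17.4 h → k = ln 2 / 17.4 = 0.03984 h⁻¹ = 0.9561 d⁻¹.
Decay over the reach: 34.22·exp(−kt) = 34.22·0.5420 = 18.55 mg/L.

18.5 mg/L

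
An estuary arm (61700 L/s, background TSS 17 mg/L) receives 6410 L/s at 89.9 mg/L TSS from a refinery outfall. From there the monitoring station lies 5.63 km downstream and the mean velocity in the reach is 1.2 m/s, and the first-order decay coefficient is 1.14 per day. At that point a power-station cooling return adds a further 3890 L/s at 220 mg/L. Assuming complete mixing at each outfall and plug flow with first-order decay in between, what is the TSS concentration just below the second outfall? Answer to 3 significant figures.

Conservation of mass: C = (61700·17.00 + 6410·89.90) / 68110 = 1625000/68110 = 23.86 mg/L; combined flow 68110 L/s.
Travel time t = 5.63·1000 / 1.2 = 4692 s = 1.303 h.
After decay, C = 23.86 × e^(−kt) = 23.86 × 0.9400 = 22.43 mg/L.
Second outfall: C = (68110·22.43 + 3890·220.0)/72000 = 33.10 mg/L.

33.1 mg/L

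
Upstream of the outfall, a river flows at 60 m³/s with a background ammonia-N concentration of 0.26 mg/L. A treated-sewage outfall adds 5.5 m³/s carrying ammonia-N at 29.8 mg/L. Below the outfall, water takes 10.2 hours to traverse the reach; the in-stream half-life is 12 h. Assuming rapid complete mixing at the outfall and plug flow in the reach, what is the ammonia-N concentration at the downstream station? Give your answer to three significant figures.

1.52 mg/L

After mixing, C = (60.00·0.2600 + 5.500·29.80) / 65.50 = 179.5/65.50 = 2.740 mg/L.
Half-life 12 h → k = ln 2 / 12 = 0.05776 h⁻¹ = 1.386 d⁻¹.
Applying C = C₀e^(−kt): 2.740 × 0.5548 = 1.520 mg/L.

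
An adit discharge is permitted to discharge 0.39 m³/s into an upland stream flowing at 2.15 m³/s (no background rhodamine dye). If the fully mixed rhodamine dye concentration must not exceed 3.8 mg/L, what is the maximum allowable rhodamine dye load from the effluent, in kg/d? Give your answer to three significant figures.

834 kg/d

Mass balance at the limit: 2.150·0 + 0.3900·Cₑ = 2.540·3.8 → Cₑ = 24.75 mg/L.
Load = 0.3900 m³/s × 24.75 g/m³ × 86 400 s/d = 833.9 kg/d.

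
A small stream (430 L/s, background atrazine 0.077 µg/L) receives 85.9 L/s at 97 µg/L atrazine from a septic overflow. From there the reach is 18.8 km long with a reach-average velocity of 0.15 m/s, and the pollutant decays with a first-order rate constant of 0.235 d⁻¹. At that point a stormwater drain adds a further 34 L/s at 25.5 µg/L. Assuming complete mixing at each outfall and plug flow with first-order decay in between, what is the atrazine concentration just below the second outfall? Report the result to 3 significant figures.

12.4 µg/L

Conservation of mass: C = (430.0·0.07700 + 85.90·97.00) / 515.9 = 8365/515.9 = 16.22 µg/L; combined flow 515.9 L/s.
Travel time t = 18.8·1000 / 0.15 = 125300 s = 34.81 h.
First-order decay: C = 16.22·exp(−k·t) = 16.22·0.7111 = 11.53 µg/L.
At the second outfall, C = (515.9·11.53 + 34.00·25.50) / (515.9 + 34.00) = 12.39 µg/L.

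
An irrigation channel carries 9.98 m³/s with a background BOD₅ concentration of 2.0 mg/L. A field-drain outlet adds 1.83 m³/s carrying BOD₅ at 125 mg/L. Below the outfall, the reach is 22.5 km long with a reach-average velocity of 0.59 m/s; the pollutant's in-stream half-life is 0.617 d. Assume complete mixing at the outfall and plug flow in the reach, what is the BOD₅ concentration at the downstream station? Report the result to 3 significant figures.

Mixed concentration C = ΣQC/ΣQ = (9.980·2.000 + 1.830·125.0) / 11.81 = 248.7/11.81 = 21.06 mg/L.
Travel time t = 22.5·1000 / 0.59 = 38140 s = 10.59 h.
Half-life 0.617 d → k = ln 2 / 0.617 = 1.123 d⁻¹.
After decay, C = 21.06 × e^(−kt) = 21.06 × 0.6090 = 12.83 mg/L.

12.8 mg/L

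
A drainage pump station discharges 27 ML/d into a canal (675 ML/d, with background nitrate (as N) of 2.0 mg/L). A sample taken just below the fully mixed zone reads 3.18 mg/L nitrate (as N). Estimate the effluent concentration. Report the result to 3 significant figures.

Mass balance: 675.0·2.000 + 27.00·Cₑ = 702.0·3.180
→ Cₑ = (702.0·3.180 − 675.0·2.000) / 27.00 = 32.68 mg/L.

32.7 mg/L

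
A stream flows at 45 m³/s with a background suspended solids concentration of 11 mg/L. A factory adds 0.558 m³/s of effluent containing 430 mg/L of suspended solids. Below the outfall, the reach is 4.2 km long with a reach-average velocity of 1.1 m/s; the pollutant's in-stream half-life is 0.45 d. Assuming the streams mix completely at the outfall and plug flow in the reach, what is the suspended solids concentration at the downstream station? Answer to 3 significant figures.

Flow-weighted average: C = (45.00·11.00 + 0.5580·430.0) / 45.56 = 734.9/45.56 = 16.13 mg/L.
Travel time t = 4.2·1000 / 1.1 = 3818 s = 1.061 h.
Half-life 0.45 d → k = ln 2 / 0.45 = 1.540 d⁻¹.
Decay over the reach: 16.13·exp(−kt) = 16.13·0.9342 = 15.07 mg/L.

15.1 mg/L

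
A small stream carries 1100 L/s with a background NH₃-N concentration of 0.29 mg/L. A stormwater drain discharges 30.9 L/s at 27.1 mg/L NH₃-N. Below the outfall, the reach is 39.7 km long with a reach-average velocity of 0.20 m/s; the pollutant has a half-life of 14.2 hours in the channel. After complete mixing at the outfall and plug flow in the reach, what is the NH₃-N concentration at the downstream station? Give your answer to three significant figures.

0.0693 mg/L

After mixing, C = (1100·0.2900 + 30.90·27.10) / 1131 = 1156/1131 = 1.023 mg/L.
Travel time t = 39.7·1000 / 0.20 = 198500 s = 55.14 h.
Half-life 14.2 h → k = ln 2 / 14.2 = 0.04881 h⁻¹ = 1.172 d⁻¹.
Applying C = C₀e^(−kt): 1.023 × 0.06778 = 0.06931 mg/L.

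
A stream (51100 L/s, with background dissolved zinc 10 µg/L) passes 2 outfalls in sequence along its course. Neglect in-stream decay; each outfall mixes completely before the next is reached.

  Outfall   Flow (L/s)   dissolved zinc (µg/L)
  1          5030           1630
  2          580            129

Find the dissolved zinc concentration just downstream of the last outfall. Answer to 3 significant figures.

155 µg/L

After outfall 1: Q = 51100 + 5030 = 56130 L/s; C = (51100·10.00 + 5030·1630)/56130 = 155.2 µg/L.
After outfall 2: Q = 56130 + 580.0 = 56710 L/s; C = (56130·155.2 + 580.0·129.0)/56710 = 154.9 µg/L.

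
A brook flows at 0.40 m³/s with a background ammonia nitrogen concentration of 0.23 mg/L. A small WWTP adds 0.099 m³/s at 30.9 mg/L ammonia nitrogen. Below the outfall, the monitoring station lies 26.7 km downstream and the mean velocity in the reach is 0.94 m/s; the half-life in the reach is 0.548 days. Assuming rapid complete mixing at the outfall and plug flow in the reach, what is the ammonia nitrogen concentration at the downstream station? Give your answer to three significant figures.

Mass balance: C = (0.4000·0.2300 + 0.09900·30.90) / 0.4990 = 3.151/0.4990 = 6.315 mg/L.
Travel time t = 26.7·1000 / 0.94 = 28400 s = 7.890 h.
Half-life 0.548 d → k = ln 2 / 0.548 = 1.265 d⁻¹.
Decay over the reach: 6.315·exp(−kt) = 6.315·0.6598 = 4.166 mg/L.

4.17 mg/L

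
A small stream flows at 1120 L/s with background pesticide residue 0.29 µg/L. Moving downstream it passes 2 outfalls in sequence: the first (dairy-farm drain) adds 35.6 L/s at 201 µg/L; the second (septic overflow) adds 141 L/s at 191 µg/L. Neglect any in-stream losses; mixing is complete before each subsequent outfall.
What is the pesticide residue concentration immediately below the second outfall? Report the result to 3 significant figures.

26.5 µg/L

Outfall 1: combined Q = 1156 L/s; C = (1120·0.2900 + 35.60·201.0)/1156 = 6.473 µg/L.
Outfall 2: combined Q = 1297 L/s; C = (1156·6.473 + 141.0·191.0)/1297 = 26.54 µg/L.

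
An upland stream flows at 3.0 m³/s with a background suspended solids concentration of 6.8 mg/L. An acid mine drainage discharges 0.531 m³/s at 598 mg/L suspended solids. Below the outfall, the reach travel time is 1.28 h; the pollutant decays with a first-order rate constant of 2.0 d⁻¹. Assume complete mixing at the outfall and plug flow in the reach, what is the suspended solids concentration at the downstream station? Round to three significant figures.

86.0 mg/L

Flow-weighted average: C = (3.000·6.800 + 0.5310·598.0) / 3.531 = 337.9/3.531 = 95.71 mg/L.
First-order decay: C = 95.71·exp(−k·t) = 95.71·0.8988 = 86.02 mg/L.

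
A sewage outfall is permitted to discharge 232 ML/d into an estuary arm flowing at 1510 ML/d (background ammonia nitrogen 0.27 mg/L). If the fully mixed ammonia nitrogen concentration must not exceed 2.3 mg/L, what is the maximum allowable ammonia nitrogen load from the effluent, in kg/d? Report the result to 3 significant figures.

3600 kg/d

Mass balance at the limit: 1510·0.2700 + 232.0·Cₑ = 1742·2.3 → Cₑ = 15.51 mg/L.
232.0 ML/d = 2.685 m³/s. Load = 2.685 m³/s × 15.51 g/m³ × 86 400 s/d = 3599 kg/d.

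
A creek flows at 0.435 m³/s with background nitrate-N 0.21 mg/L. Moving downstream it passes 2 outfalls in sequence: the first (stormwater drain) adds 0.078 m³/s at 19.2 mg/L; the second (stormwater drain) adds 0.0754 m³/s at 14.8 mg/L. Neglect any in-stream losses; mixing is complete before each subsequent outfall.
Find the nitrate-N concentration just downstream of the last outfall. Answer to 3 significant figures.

Outfall 1: combined Q = 0.5130 m³/s; C = (0.4350·0.2100 + 0.07800·19.20)/0.5130 = 3.097 mg/L.
Outfall 2: combined Q = 0.5884 m³/s; C = (0.5130·3.097 + 0.07540·14.80)/0.5884 = 4.597 mg/L.

4.60 mg/L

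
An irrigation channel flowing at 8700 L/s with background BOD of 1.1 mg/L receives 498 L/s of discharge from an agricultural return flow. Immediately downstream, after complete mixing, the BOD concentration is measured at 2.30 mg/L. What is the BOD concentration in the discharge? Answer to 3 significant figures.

23.3 mg/L

Mass balance: 8700·1.100 + 498.0·Cₑ = 9198·2.300
→ Cₑ = (9198·2.300 − 8700·1.100) / 498.0 = 23.26 mg/L.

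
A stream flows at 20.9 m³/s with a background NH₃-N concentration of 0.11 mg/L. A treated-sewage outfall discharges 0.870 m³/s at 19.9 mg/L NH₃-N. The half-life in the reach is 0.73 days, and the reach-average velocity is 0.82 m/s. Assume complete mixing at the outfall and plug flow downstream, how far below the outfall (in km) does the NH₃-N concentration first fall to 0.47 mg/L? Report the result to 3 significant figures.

48.5 km

Conservation of mass: C = (20.90·0.1100 + 0.8700·19.90) / 21.77 = 19.61/21.77 = 0.9009 mg/L.
Half-life 0.73 d → k = ln 2 / 0.73 = 0.9495 d⁻¹.
Set 0.9009·exp(−k·t) = 0.47 → t = ln(0.9009/0.47)/k = 59200 s = 16.45 h.
Distance = v·t = 0.82·59200 = 48550 m = 48.55 km.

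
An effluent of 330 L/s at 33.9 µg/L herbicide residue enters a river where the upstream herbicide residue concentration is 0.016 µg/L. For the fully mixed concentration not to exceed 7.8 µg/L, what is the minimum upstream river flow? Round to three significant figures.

1110 L/s

Set C_mix = 7.8: (Q·0.01600 + 330.0·33.90) / (Q + 330.0) = 7.8
→ Q = 330.0·(33.90 − 7.8)/(7.8 − 0.01600) = 1107 L/s.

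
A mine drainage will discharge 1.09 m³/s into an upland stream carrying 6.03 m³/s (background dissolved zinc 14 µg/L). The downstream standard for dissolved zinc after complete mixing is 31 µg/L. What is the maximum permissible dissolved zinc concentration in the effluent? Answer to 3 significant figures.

At the limit, (Qr·Cr + Qe·Cₑ)/(Qr + Qe) = 31:
Cₑ = (7.120·31 − 6.030·14.00) / 1.090 = 125.0 µg/L.

125 µg/L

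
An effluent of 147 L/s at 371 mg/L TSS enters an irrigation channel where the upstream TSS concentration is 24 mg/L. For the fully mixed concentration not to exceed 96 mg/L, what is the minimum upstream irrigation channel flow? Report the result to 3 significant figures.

Set C_mix = 96: (Q·24.00 + 147.0·371.0) / (Q + 147.0) = 96
→ Q = 147.0·(371.0 − 96)/(96 − 24.00) = 561.5 L/s.

561 L/s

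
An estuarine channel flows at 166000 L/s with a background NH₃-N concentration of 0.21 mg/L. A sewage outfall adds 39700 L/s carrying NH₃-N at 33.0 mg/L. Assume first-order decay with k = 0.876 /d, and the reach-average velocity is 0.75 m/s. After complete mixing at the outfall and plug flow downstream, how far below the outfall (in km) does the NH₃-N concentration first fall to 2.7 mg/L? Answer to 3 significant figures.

65.4 km

After mixing, C = (166000·0.2100 + 39700·33.00) / 205700 = 1345000/205700 = 6.538 mg/L.
Set 6.538·exp(−k·t) = 2.7 → t = ln(6.538/2.7)/k = 87230 s = 24.23 h.
Distance = v·t = 0.75·87230 = 65420 m = 65.42 km.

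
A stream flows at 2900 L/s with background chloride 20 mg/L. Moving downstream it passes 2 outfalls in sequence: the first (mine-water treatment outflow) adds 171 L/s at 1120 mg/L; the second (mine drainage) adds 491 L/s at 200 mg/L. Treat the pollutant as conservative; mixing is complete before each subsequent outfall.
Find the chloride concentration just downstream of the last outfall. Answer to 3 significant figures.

97.6 mg/L

Outfall 1: combined Q = 3071 L/s; C = (2900·20.00 + 171.0·1120)/3071 = 81.25 mg/L.
Outfall 2: combined Q = 3562 L/s; C = (3071·81.25 + 491.0·200.0)/3562 = 97.62 mg/L.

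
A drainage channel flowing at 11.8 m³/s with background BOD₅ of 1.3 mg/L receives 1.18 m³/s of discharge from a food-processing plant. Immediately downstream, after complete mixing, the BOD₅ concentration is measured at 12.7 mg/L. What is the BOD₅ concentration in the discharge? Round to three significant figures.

127 mg/L

Mass balance: 11.80·1.300 + 1.180·Cₑ = 12.98·12.70
→ Cₑ = (12.98·12.70 − 11.80·1.300) / 1.180 = 126.7 mg/L.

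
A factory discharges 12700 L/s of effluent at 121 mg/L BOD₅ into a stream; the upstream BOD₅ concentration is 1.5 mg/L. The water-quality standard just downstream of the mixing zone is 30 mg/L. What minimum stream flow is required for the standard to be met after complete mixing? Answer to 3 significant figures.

40600 L/s

Set C_mix = 30: (Q·1.500 + 12700·121.0) / (Q + 12700) = 30
→ Q = 12700·(121.0 − 30)/(30 − 1.500) = 40550 L/s.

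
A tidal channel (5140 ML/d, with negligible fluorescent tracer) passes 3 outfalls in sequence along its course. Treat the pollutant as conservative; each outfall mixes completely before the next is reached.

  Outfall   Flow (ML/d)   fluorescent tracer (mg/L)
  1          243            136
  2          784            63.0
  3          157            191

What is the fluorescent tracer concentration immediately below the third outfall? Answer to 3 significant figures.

Outfall 1: combined Q = 5383 ML/d; C = (5140·0 + 243.0·136.0)/5383 = 6.139 mg/L.
Outfall 2: combined Q = 6167 ML/d; C = (5383·6.139 + 784.0·63.00)/6167 = 13.37 mg/L.
Outfall 3: combined Q = 6324 ML/d; C = (6167·13.37 + 157.0·191.0)/6324 = 17.78 mg/L.

17.8 mg/L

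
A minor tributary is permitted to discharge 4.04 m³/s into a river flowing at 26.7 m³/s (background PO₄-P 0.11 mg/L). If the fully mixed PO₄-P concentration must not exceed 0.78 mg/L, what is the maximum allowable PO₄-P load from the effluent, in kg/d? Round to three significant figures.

1820 kg/d

Mass balance at the limit: 26.70·0.1100 + 4.040·Cₑ = 30.74·0.78 → Cₑ = 5.208 mg/L.
Load = 4.040 m³/s × 5.208 g/m³ × 86 400 s/d = 1818 kg/d.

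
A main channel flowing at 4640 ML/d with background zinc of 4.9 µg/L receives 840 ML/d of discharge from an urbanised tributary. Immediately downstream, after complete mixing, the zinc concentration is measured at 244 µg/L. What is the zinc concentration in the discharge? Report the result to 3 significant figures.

1560 µg/L

Mass balance: 4640·4.900 + 840.0·Cₑ = 5480·244.0
→ Cₑ = (5480·244.0 − 4640·4.900) / 840.0 = 1565 µg/L.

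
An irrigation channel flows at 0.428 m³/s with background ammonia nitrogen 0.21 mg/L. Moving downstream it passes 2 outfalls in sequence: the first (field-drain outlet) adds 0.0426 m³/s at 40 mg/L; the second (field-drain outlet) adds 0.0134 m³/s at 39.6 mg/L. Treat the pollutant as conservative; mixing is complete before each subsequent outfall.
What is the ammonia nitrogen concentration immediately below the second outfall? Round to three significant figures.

After outfall 1: Q = 0.4280 + 0.04260 = 0.4706 m³/s; C = (0.4280·0.2100 + 0.04260·40.00)/0.4706 = 3.812 mg/L.
After outfall 2: Q = 0.4706 + 0.01340 = 0.4840 m³/s; C = (0.4706·3.812 + 0.01340·39.60)/0.4840 = 4.803 mg/L.

4.80 mg/L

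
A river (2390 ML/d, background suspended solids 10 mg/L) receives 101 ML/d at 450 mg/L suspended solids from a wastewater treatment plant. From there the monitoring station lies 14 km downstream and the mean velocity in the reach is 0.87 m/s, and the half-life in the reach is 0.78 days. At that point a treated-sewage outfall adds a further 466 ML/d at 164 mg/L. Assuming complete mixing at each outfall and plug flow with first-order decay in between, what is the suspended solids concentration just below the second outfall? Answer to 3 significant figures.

Conservation of mass: C = (2390·10.00 + 101.0·450.0) / 2491 = 69350/2491 = 27.84 mg/L; combined flow 2491 ML/d.
Travel time t = 14·1000 / 0.87 = 16090 s = 4.470 h.
Half-life 0.78 d → k = ln 2 / 0.78 = 0.8887 d⁻¹.
Decay over the reach: 27.84·exp(−kt) = 27.84·0.8475 = 23.59 mg/L.
Second outfall: C = (2491·23.59 + 466.0·164.0)/2957 = 45.72 mg/L.

45.7 mg/L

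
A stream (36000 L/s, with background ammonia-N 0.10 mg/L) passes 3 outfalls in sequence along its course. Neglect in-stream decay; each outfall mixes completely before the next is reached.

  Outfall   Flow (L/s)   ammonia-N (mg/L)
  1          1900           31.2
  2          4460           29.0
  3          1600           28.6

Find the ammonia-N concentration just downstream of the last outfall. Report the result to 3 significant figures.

After outfall 1: Q = 36000 + 1900 = 37900 L/s; C = (36000·0.1000 + 1900·31.20)/37900 = 1.659 mg/L.
After outfall 2: Q = 37900 + 4460 = 42360 L/s; C = (37900·1.659 + 4460·29.00)/42360 = 4.538 mg/L.
After outfall 3: Q = 42360 + 1600 = 43960 L/s; C = (42360·4.538 + 1600·28.60)/43960 = 5.414 mg/L.

5.41 mg/L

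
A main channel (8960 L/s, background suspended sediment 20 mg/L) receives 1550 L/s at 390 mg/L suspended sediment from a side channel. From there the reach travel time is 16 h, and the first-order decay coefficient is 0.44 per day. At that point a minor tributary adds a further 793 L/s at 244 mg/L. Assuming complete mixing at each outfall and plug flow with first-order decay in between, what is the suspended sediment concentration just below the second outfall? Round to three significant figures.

Conservation of mass: C = (8960·20.00 + 1550·390.0) / 10510 = 783700/10510 = 74.57 mg/L; combined flow 10510 L/s.
Decay over the reach: 74.57·exp(−kt) = 74.57·0.7458 = 55.61 mg/L.
At the second outfall, C = (10510·55.61 + 793.0·244.0) / (10510 + 793.0) = 68.83 mg/L.

68.8 mg/L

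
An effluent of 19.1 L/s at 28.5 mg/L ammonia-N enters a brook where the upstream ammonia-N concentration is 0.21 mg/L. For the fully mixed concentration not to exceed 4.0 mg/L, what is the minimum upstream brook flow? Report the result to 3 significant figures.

Set C_mix = 4.0: (Q·0.2100 + 19.10·28.50) / (Q + 19.10) = 4.0
→ Q = 19.10·(28.50 − 4.0)/(4.0 − 0.2100) = 123.5 L/s.

123 L/s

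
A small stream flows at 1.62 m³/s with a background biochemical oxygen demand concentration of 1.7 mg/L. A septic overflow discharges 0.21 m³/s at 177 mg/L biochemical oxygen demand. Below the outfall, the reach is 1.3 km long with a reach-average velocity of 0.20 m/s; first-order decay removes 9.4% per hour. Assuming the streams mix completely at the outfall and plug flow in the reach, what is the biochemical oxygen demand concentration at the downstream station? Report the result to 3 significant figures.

After mixing, C = (1.620·1.700 + 0.2100·177.0) / 1.830 = 39.92/1.830 = 21.82 mg/L.
Travel time t = 1.3·1000 / 0.20 = 6500 s = 1.806 h.
9.4%/h lost → k = −ln(1 − 0.094) = 0.09872 h⁻¹.
After decay, C = 21.82 × e^(−kt) = 21.82 × 0.8367 = 18.25 mg/L.

18.3 mg/L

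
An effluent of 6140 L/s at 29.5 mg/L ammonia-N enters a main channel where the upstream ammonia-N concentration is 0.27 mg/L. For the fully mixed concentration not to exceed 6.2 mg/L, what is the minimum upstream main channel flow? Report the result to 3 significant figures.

24100 L/s

Set C_mix = 6.2: (Q·0.2700 + 6140·29.50) / (Q + 6140) = 6.2
→ Q = 6140·(29.50 − 6.2)/(6.2 − 0.2700) = 24130 L/s.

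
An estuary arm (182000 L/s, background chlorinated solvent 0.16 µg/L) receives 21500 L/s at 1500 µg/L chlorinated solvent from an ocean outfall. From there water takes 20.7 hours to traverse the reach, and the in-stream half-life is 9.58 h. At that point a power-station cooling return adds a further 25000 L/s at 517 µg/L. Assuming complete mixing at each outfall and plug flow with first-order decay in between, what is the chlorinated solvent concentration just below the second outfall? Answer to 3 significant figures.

Conservation of mass: C = (182000·0.1600 + 21500·1500) / 203500 = 32280000/203500 = 158.6 µg/L; combined flow 203500 L/s.
Half-life 9.58 h → k = ln 2 / 9.58 = 0.07235 h⁻¹ = 1.736 d⁻¹.
After decay, C = 158.6 × e^(−kt) = 158.6 × 0.2236 = 35.47 µg/L.
Second outfall: C = (203500·35.47 + 25000·517.0)/228500 = 88.16 µg/L.

88.2 µg/L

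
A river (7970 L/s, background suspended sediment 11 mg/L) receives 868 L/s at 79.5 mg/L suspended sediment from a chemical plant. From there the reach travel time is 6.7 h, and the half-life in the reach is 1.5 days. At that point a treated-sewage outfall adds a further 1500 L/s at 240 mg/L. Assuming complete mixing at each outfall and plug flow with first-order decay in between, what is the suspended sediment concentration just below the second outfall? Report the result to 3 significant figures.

Mass balance: C = (7970·11.00 + 868.0·79.50) / 8838 = 156700/8838 = 17.73 mg/L; combined flow 8838 L/s.
Half-life 1.5 d → k = ln 2 / 1.5 = 0.4621 d⁻¹.
Decay over the reach: 17.73·exp(−kt) = 17.73·0.8790 = 15.58 mg/L.
At the second outfall, C = (8838·15.58 + 1500·240.0) / (8838 + 1500) = 48.14 mg/L.

48.1 mg/L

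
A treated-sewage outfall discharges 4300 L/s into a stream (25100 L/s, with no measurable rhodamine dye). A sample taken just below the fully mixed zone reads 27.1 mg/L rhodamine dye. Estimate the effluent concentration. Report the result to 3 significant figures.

Mass balance: 25100·0 + 4300·Cₑ = 29400·27.10
→ Cₑ = (29400·27.10 − 25100·0) / 4300 = 185.3 mg/L.

185 mg/L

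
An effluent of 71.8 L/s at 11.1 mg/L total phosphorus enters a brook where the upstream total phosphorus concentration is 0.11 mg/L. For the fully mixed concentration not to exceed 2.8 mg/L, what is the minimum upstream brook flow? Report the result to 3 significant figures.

Set C_mix = 2.8: (Q·0.1100 + 71.80·11.10) / (Q + 71.80) = 2.8
→ Q = 71.80·(11.10 − 2.8)/(2.8 − 0.1100) = 221.5 L/s.

222 L/s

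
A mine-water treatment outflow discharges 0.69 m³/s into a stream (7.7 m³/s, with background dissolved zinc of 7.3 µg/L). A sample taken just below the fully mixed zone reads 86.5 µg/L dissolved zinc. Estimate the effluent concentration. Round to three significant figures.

Mass balance: 7.700·7.300 + 0.6900·Cₑ = 8.390·86.50
→ Cₑ = (8.390·86.50 − 7.700·7.300) / 0.6900 = 970.3 µg/L.

970 µg/L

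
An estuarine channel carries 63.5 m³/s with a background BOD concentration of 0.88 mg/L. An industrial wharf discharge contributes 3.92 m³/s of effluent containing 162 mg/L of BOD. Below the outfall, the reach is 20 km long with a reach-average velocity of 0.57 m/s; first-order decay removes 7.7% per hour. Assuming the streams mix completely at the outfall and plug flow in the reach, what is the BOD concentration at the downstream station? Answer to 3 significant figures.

Conservation of mass: C = (63.50·0.8800 + 3.920·162.0) / 67.42 = 690.9/67.42 = 10.25 mg/L.
Travel time t = 20·1000 / 0.57 = 35090 s = 9.747 h.
7.7%/h lost → k = −ln(1 − 0.077) = 0.08013 h⁻¹.
After decay, C = 10.25 × e^(−kt) = 10.25 × 0.4580 = 4.693 mg/L.

4.69 mg/L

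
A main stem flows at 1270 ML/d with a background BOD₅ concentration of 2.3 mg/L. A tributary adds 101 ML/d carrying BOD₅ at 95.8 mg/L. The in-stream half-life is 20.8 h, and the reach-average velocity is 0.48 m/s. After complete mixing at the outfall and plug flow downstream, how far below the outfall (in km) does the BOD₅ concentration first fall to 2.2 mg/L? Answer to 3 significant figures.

Flow-weighted average: C = (1270·2.300 + 101.0·95.80) / 1371 = 12600/1371 = 9.188 mg/L.
Half-life 20.8 h → k = ln 2 / 20.8 = 0.03332 h⁻¹ = 0.7998 d⁻¹.
Set 9.188·exp(−k·t) = 2.2 → t = ln(9.188/2.2)/k = 154400 s = 42.89 h.
Distance = v·t = 0.48·154400 = 74120 m = 74.12 km.

74.1 km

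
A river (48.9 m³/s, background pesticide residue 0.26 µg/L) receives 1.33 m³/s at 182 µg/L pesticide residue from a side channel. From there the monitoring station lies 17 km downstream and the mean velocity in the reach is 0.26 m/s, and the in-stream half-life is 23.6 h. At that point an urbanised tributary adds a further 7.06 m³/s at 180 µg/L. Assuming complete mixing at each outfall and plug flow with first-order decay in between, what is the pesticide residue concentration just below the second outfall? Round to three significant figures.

Conservation of mass: C = (48.90·0.2600 + 1.330·182.0) / 50.23 = 254.8/50.23 = 5.072 µg/L; combined flow 50.23 m³/s.
Travel time t = 17·1000 / 0.26 = 65380 s = 18.16 h.
Half-life 23.6 h → k = ln 2 / 23.6 = 0.02937 h⁻¹ = 0.7049 d⁻¹.
Applying C = C₀e^(−kt): 5.072 × 0.5866 = 2.975 µg/L.
At the second outfall, C = (50.23·2.975 + 7.060·180.0) / (50.23 + 7.060) = 24.79 µg/L.

24.8 µg/L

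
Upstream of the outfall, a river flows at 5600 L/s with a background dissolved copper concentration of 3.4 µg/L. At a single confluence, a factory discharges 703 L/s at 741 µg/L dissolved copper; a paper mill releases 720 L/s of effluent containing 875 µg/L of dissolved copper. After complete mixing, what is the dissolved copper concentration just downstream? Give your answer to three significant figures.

Mixed concentration C = ΣQC/ΣQ = (5600·3.400 + 703.0·741.0 + 720.0·875.0) / 7023 = 1170000/7023 = 166.6 µg/L.

167 µg/L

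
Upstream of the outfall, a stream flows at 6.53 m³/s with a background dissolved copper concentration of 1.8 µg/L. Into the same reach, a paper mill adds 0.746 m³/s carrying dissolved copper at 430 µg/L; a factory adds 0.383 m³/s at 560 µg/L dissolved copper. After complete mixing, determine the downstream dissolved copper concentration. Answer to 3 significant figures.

Mixed concentration C = ΣQC/ΣQ = (6.530·1.800 + 0.7460·430.0 + 0.3830·560.0) / 7.659 = 547.0/7.659 = 71.42 µg/L.

71.4 µg/L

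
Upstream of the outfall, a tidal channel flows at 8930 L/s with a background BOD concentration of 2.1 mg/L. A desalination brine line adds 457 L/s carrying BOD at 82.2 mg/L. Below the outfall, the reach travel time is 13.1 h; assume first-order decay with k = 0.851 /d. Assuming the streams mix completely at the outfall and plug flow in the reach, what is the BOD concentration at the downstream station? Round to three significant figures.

Mass balance: C = (8930·2.100 + 457.0·82.20) / 9387 = 56320/9387 = 6.000 mg/L.
Applying C = C₀e^(−kt): 6.000 × 0.6284 = 3.770 mg/L.

3.77 mg/L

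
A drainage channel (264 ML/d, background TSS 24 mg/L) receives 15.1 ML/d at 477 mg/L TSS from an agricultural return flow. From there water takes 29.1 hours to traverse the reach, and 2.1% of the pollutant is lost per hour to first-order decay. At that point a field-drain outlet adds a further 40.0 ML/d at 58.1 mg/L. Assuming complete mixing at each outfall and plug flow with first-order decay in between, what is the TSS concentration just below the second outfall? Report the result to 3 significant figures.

After mixing, C = (264.0·24.00 + 15.10·477.0) / 279.1 = 13540/279.1 = 48.51 mg/L; combined flow 279.1 ML/d.
2.1%/h lost → k = −ln(1 − 0.021) = 0.02122 h⁻¹.
Decay over the reach: 48.51·exp(−kt) = 48.51·0.5392 = 26.16 mg/L.
At the second outfall, C = (279.1·26.16 + 40.00·58.10) / (279.1 + 40.00) = 30.16 mg/L.

30.2 mg/L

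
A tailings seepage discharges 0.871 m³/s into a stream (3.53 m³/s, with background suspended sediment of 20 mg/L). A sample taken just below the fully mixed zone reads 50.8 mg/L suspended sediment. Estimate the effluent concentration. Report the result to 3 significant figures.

Mass balance: 3.530·20.00 + 0.8710·Cₑ = 4.401·50.80
→ Cₑ = (4.401·50.80 − 3.530·20.00) / 0.8710 = 175.6 mg/L.

176 mg/L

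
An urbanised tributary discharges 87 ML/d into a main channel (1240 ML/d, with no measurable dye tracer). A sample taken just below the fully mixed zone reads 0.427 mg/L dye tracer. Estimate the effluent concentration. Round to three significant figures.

6.51 mg/L

Mass balance: 1240·0 + 87.00·Cₑ = 1327·0.4270
→ Cₑ = (1327·0.4270 − 1240·0) / 87.00 = 6.513 mg/L.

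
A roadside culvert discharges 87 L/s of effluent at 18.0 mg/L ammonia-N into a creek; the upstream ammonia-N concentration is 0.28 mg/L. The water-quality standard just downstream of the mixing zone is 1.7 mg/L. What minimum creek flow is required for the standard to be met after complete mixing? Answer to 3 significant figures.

999 L/s

Set C_mix = 1.7: (Q·0.2800 + 87.00·18.00) / (Q + 87.00) = 1.7
→ Q = 87.00·(18.00 − 1.7)/(1.7 − 0.2800) = 998.7 L/s.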